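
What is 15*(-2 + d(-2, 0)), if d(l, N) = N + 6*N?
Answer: -30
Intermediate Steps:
d(l, N) = 7*N
15*(-2 + d(-2, 0)) = 15*(-2 + 7*0) = 15*(-2 + 0) = 15*(-2) = -30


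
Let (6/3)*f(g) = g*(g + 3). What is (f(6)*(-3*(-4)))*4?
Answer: 1296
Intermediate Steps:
f(g) = g*(3 + g)/2 (f(g) = (g*(g + 3))/2 = (g*(3 + g))/2 = g*(3 + g)/2)
(f(6)*(-3*(-4)))*4 = (((½)*6*(3 + 6))*(-3*(-4)))*4 = (((½)*6*9)*12)*4 = (27*12)*4 = 324*4 = 1296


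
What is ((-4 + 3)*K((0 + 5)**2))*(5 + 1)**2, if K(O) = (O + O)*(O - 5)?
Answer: -36000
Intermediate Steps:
K(O) = 2*O*(-5 + O) (K(O) = (2*O)*(-5 + O) = 2*O*(-5 + O))
((-4 + 3)*K((0 + 5)**2))*(5 + 1)**2 = ((-4 + 3)*(2*(0 + 5)**2*(-5 + (0 + 5)**2)))*(5 + 1)**2 = -2*5**2*(-5 + 5**2)*6**2 = -2*25*(-5 + 25)*36 = -2*25*20*36 = -1*1000*36 = -1000*36 = -36000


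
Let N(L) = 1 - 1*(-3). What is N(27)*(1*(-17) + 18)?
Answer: 4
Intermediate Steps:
N(L) = 4 (N(L) = 1 + 3 = 4)
N(27)*(1*(-17) + 18) = 4*(1*(-17) + 18) = 4*(-17 + 18) = 4*1 = 4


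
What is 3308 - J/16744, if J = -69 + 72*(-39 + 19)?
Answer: 55390661/16744 ≈ 3308.1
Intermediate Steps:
J = -1509 (J = -69 + 72*(-20) = -69 - 1440 = -1509)
3308 - J/16744 = 3308 - (-1509)/16744 = 3308 - 1*(-1509/16744) = 3308 + 1509/16744 = 55390661/16744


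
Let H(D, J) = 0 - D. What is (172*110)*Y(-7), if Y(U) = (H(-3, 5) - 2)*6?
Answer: 113520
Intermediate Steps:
H(D, J) = -D
Y(U) = 6 (Y(U) = (-1*(-3) - 2)*6 = (3 - 2)*6 = 1*6 = 6)
(172*110)*Y(-7) = (172*110)*6 = 18920*6 = 113520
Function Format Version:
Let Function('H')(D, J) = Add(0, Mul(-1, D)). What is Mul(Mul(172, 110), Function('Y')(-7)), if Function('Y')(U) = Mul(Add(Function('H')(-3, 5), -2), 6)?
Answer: 113520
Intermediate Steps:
Function('H')(D, J) = Mul(-1, D)
Function('Y')(U) = 6 (Function('Y')(U) = Mul(Add(Mul(-1, -3), -2), 6) = Mul(Add(3, -2), 6) = Mul(1, 6) = 6)
Mul(Mul(172, 110), Function('Y')(-7)) = Mul(Mul(172, 110), 6) = Mul(18920, 6) = 113520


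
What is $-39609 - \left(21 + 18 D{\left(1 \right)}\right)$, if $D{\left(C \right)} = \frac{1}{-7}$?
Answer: $- \frac{277392}{7} \approx -39627.0$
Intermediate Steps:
$D{\left(C \right)} = - \frac{1}{7}$
$-39609 - \left(21 + 18 D{\left(1 \right)}\right) = -39609 - \left(21 + 18 \left(- \frac{1}{7}\right)\right) = -39609 - \left(21 - \frac{18}{7}\right) = -39609 - \frac{129}{7} = - \frac{277392}{7}$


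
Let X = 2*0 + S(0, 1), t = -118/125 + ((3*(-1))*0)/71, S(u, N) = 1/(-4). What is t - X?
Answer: -347/500 ≈ -0.69400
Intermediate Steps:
S(u, N) = -¼
t = -118/125 (t = -118*1/125 - 3*0*(1/71) = -118/125 + 0*(1/71) = -118/125 + 0 = -118/125 ≈ -0.94400)
X = -¼ (X = 2*0 - ¼ = 0 - ¼ = -¼ ≈ -0.25000)
t - X = -118/125 - 1*(-¼) = -118/125 + ¼ = -347/500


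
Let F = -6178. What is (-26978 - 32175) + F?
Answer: -65331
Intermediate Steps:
(-26978 - 32175) + F = (-26978 - 32175) - 6178 = -59153 - 6178 = -65331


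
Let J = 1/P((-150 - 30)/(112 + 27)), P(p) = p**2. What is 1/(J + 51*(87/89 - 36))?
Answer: -2883600/5148811231 ≈ -0.00056005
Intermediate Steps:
J = 19321/32400 (J = 1/(((-150 - 30)/(112 + 27))**2) = 1/((-180/139)**2) = 1/(32400/19321) = 19321/32400 ≈ 0.59633)
1/(J + 51*(87/89 - 36)) = 1/(19321/32400 + 51*(87/89 - 36)) = 1/(19321/32400 + 51*(-3117/89)) = 1/(19321/32400 - 158967/89) = 1/(-5148811231/2883600) = -2883600/5148811231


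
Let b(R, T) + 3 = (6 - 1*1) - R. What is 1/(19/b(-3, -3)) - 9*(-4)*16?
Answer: 10949/19 ≈ 576.26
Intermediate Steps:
b(R, T) = 2 - R (b(R, T) = -3 + ((6 - 1*1) - R) = -3 + ((6 - 1) - R) = -3 + (5 - R) = 2 - R)
1/(19/b(-3, -3)) - 9*(-4)*16 = 1/(19/(2 - 1*(-3))) - 9*(-4)*16 = 1/(19/(2 + 3)) + 36*16 = 1/(19/5) + 576 = 5/19 + 576 = 10949/19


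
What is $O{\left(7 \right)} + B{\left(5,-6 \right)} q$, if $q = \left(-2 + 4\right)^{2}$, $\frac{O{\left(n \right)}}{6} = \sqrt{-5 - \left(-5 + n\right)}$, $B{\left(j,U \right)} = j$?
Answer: $20 + 6 i \sqrt{7} \approx 20.0 + 15.875 i$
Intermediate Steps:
$O{\left(n \right)} = 6 \sqrt{- n}$ ($O{\left(n \right)} = 6 \sqrt{-5 - \left(-5 + n\right)} = 6 \sqrt{- n}$)
$q = 4$ ($q = 2^{2} = 4$)
$O{\left(7 \right)} + B{\left(5,-6 \right)} q = 6 \sqrt{\left(-1\right) 7} + 5 \cdot 4 = 6 \sqrt{-7} + 20 = 6 i \sqrt{7} + 20 = 20 + 6 i \sqrt{7}$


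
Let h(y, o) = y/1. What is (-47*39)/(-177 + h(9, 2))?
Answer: 611/56 ≈ 10.911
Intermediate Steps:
h(y, o) = y (h(y, o) = y*1 = y)
(-47*39)/(-177 + h(9, 2)) = (-47*39)/(-177 + 9) = -1833/(-168) = -1833*(-1/168) = 611/56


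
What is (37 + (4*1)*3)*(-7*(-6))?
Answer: 2058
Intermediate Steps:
(37 + (4*1)*3)*(-7*(-6)) = (37 + 4*3)*42 = (37 + 12)*42 = 49*42 = 2058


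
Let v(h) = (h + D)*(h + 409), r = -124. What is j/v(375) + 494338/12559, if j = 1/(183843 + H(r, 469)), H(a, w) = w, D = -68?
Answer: 21929667458166287/557138422712704 ≈ 39.361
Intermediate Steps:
v(h) = (-68 + h)*(409 + h) (v(h) = (h - 68)*(h + 409) = (-68 + h)*(409 + h))
j = 1/184312 (j = 1/(183843 + 469) = 1/184312 ≈ 5.4256e-6)
j/v(375) + 494338/12559 = 1/(184312*(-27812 + 375² + 341*375)) + 494338/12559 = 1/(184312*(-27812 + 140625 + 127875)) + 494338*(1/12559) = (1/184312)/240688 + 494338/12559 = (1/184312)*(1/240688) + 494338/12559 = 1/44361686656 + 494338/12559 = 21929667458166287/557138422712704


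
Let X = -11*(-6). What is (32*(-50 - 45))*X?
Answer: -200640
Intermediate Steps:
X = 66
(32*(-50 - 45))*X = (32*(-50 - 45))*66 = (32*(-95))*66 = -3040*66 = -200640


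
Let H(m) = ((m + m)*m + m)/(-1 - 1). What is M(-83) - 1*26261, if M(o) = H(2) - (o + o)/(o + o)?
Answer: -26267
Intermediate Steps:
H(m) = -m**2 - m/2 (H(m) = ((2*m)*m + m)/(-2) = (2*m**2 + m)*(-1/2) = (m + 2*m**2)*(-1/2) = -m**2 - m/2)
M(o) = -6 (M(o) = -1*2*(1/2 + 2) - (o + o)/(o + o) = -1*2*5/2 - 2*o/(2*o) = -5 - 2*o*1/(2*o) = -5 - 1*1 = -5 - 1 = -6)
M(-83) - 1*26261 = -6 - 1*26261 = -6 - 26261 = -26267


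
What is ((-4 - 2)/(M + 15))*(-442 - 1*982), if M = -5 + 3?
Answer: 8544/13 ≈ 657.23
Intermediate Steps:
M = -2
((-4 - 2)/(M + 15))*(-442 - 1*982) = ((-4 - 2)/(-2 + 15))*(-442 - 1*982) = (-6/13)*(-442 - 982) = -6*1/13*(-1424) = -6/13*(-1424) = 8544/13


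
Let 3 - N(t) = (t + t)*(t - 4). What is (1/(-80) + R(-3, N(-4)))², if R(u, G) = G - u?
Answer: 21538881/6400 ≈ 3365.4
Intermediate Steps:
N(t) = 3 - 2*t*(-4 + t) (N(t) = 3 - (t + t)*(t - 4) = 3 - 2*t*(-4 + t))
(1/(-80) + R(-3, N(-4)))² = (1/(-80) + ((3 - 2*(-4)² + 8*(-4)) - 1*(-3)))² = (-1/80 + ((3 - 2*16 - 32) + 3))² = (-1/80 + ((3 - 32 - 32) + 3))² = (-1/80 + (-61 + 3))² = (-1/80 - 58)² = (-4641/80)² = 21538881/6400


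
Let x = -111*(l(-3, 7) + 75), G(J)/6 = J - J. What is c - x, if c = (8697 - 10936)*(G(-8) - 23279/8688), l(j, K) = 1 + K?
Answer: 132164225/8688 ≈ 15212.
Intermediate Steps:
G(J) = 0 (G(J) = 6*(J - J) = 6*0 = 0)
x = -9213 (x = -111*((1 + 7) + 75) = -111*(8 + 75) = -111*83 = -9213)
c = 52121681/8688 (c = (8697 - 10936)*(0 - 23279/8688) = -2239*(0 - 23279*1/8688) = -2239*(0 - 23279/8688) = -2239*(-23279/8688) = 52121681/8688 ≈ 5999.3)
c - x = 52121681/8688 - 1*(-9213) = 52121681/8688 + 9213 = 132164225/8688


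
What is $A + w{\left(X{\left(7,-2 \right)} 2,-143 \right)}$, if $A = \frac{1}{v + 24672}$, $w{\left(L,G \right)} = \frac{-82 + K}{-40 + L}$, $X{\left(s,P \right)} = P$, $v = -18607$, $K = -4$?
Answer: $\frac{260817}{133430} \approx 1.9547$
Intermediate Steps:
$w{\left(L,G \right)} = - \frac{86}{-40 + L}$ ($w{\left(L,G \right)} = \frac{-82 - 4}{-40 + L} = - \frac{86}{-40 + L}$)
$A = \frac{1}{6065}$ ($A = \frac{1}{-18607 + 24672} = \frac{1}{6065} \approx 0.00016488$)
$A + w{\left(X{\left(7,-2 \right)} 2,-143 \right)} = \frac{1}{6065} - \frac{86}{-40 - 4} = \frac{1}{6065} - \frac{86}{-44} = \frac{1}{6065} - - \frac{43}{22} = \frac{1}{6065} + \frac{43}{22} = \frac{260817}{133430}$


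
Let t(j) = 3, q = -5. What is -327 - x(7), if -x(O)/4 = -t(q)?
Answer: -339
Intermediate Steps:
x(O) = 12 (x(O) = -(-4)*3 = -4*(-3) = 12)
-327 - x(7) = -327 - 1*12 = -327 - 12 = -339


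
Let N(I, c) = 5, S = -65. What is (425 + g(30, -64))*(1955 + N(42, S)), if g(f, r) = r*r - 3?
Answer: 8855280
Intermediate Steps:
g(f, r) = -3 + r² (g(f, r) = r² - 3 = -3 + r²)
(425 + g(30, -64))*(1955 + N(42, S)) = (425 + (-3 + (-64)²))*(1955 + 5) = (425 + (-3 + 4096))*1960 = (425 + 4093)*1960 = 4518*1960 = 8855280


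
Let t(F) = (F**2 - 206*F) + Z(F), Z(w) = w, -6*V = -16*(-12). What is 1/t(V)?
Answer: 1/7584 ≈ 0.00013186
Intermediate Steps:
V = -32 (V = -(-8)*(-12)/3 = -1/6*192 = -32)
t(F) = F**2 - 205*F (t(F) = (F**2 - 206*F) + F = F**2 - 205*F)
1/t(V) = 1/(-32*(-205 - 32)) = 1/(-32*(-237)) = 1/7584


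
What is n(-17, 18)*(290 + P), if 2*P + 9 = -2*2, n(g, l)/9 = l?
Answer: 45927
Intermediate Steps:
n(g, l) = 9*l
P = -13/2 (P = -9/2 + (-2*2)/2 = -9/2 + (½)*(-4) = -9/2 - 2 = -13/2 ≈ -6.5000)
n(-17, 18)*(290 + P) = (9*18)*(290 - 13/2) = 162*(567/2) = 45927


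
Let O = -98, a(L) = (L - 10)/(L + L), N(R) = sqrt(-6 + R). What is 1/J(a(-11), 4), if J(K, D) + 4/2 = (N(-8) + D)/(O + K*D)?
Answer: -1096088/2239575 + 5698*I*sqrt(14)/2239575 ≈ -0.48942 + 0.0095197*I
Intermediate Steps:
a(L) = (-10 + L)/(2*L) (a(L) = (-10 + L)/((2*L)) = (-10 + L)*(1/(2*L)) = (-10 + L)/(2*L))
J(K, D) = -2 + (D + I*sqrt(14))/(-98 + D*K) (J(K, D) = -2 + (sqrt(-6 - 8) + D)/(-98 + K*D) = -2 + (sqrt(-14) + D)/(-98 + D*K) = -2 + (I*sqrt(14) + D)/(-98 + D*K) = -2 + (D + I*sqrt(14))/(-98 + D*K))
1/J(a(-11), 4) = 1/((196 + 4 + I*sqrt(14) - 2*4*(1/2)*(-10 - 11)/(-11))/(-98 + 4*((1/2)*(-10 - 11)/(-11)))) = 1/((196 + 4 + I*sqrt(14) - 2*4*(1/2)*(-1/11)*(-21))/(-98 + 4*((1/2)*(-1/11)*(-21)))) = 1/((196 + 4 + I*sqrt(14) - 2*4*21/22)/(-98 + 4*(21/22))) = 1/((196 + 4 + I*sqrt(14) - 84/11)/(-98 + 42/11)) = 1/((2116/11 + I*sqrt(14))/(-1036/11)) = 1/(-11*(2116/11 + I*sqrt(14))/1036) = 1/(-529/259 - 11*I*sqrt(14)/1036)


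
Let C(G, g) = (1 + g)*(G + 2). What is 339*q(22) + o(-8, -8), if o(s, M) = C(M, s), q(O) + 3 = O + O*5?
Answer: 43773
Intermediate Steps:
q(O) = -3 + 6*O (q(O) = -3 + (O + O*5) = -3 + (O + 5*O) = -3 + 6*O)
C(G, g) = (1 + g)*(2 + G)
o(s, M) = 2 + M + 2*s + M*s
339*q(22) + o(-8, -8) = 339*(-3 + 6*22) + (2 - 8 + 2*(-8) - 8*(-8)) = 339*(-3 + 132) + (2 - 8 - 16 + 64) = 339*129 + 42 = 43731 + 42 = 43773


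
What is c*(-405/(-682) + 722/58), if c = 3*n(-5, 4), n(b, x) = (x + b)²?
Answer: 773841/19778 ≈ 39.126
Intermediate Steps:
n(b, x) = (b + x)²
c = 3 (c = 3*(-5 + 4)² = 3*(-1)² = 3*1 = 3)
c*(-405/(-682) + 722/58) = 3*(-405/(-682) + 722/58) = 3*(-405*(-1/682) + 722*(1/58)) = 3*(405/682 + 361/29) = 3*(257947/19778) = 773841/19778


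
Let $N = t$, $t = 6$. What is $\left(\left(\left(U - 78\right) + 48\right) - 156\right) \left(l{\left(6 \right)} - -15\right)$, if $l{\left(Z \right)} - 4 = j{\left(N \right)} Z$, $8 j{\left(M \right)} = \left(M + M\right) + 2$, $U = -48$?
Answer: $-6903$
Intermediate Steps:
$N = 6$
$j{\left(M \right)} = \frac{1}{4} + \frac{M}{4}$ ($j{\left(M \right)} = \frac{\left(M + M\right) + 2}{8} = \frac{2 M + 2}{8} = \frac{2 + 2 M}{8} = \frac{1}{4} + \frac{M}{4}$)
$l{\left(Z \right)} = 4 + \frac{7 Z}{4}$ ($l{\left(Z \right)} = 4 + \left(\frac{1}{4} + \frac{1}{4} \cdot 6\right) Z = 4 + \left(\frac{1}{4} + \frac{3}{2}\right) Z = 4 + \frac{7 Z}{4}$)
$\left(\left(\left(U - 78\right) + 48\right) - 156\right) \left(l{\left(6 \right)} - -15\right) = \left(\left(\left(-48 - 78\right) + 48\right) - 156\right) \left(\left(4 + \frac{7}{4} \cdot 6\right) - -15\right) = \left(\left(-126 + 48\right) - 156\right) \left(\left(4 + \frac{21}{2}\right) + \left(-41 + 56\right)\right) = \left(-78 - 156\right) \left(\frac{29}{2} + 15\right) = \left(-234\right) \frac{59}{2} = -6903$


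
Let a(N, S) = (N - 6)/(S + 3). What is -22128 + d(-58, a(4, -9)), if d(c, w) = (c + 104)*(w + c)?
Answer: -74342/3 ≈ -24781.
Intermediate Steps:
a(N, S) = (-6 + N)/(3 + S)
d(c, w) = (104 + c)*(c + w)
-22128 + d(-58, a(4, -9)) = -22128 + ((-58)**2 + 104*(-58) + 104*((-6 + 4)/(3 - 9)) - 58*(-6 + 4)/(3 - 9)) = -22128 + (3364 - 6032 + 104*(-2/(-6)) - 58*(-2)/(-6)) = -22128 + (3364 - 6032 + 104*(-1/6*(-2)) - (-29)*(-2)/3) = -22128 + (3364 - 6032 + 104*(1/3) - 58*1/3) = -22128 + (3364 - 6032 + 104/3 - 58/3) = -22128 - 7958/3 = -74342/3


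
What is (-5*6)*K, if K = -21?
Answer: 630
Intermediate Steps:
(-5*6)*K = -5*6*(-21) = -30*(-21) = 630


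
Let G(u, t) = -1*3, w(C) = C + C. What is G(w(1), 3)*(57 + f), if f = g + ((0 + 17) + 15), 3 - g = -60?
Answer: -456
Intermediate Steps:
g = 63 (g = 3 - 1*(-60) = 3 + 60 = 63)
w(C) = 2*C
f = 95 (f = 63 + ((0 + 17) + 15) = 63 + (17 + 15) = 63 + 32 = 95)
G(u, t) = -3
G(w(1), 3)*(57 + f) = -3*(57 + 95) = -3*152 = -456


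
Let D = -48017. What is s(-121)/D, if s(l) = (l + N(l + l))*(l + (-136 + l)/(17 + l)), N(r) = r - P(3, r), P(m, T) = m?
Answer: -2255841/2496884 ≈ -0.90346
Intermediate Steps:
N(r) = -3 + r (N(r) = r - 1*3 = r - 3 = -3 + r)
s(l) = (-3 + 3*l)*(l + (-136 + l)/(17 + l)) (s(l) = (l + (-3 + (l + l)))*(l + (-136 + l)/(17 + l)) = (l + (-3 + 2*l))*(l + (-136 + l)/(17 + l)) = (-3 + 3*l)*(l + (-136 + l)/(17 + l)))
s(-121)/D = (3*(136 + (-121)**3 - 154*(-121) + 17*(-121)**2)/(17 - 121))/(-48017) = (3*(136 - 1771561 + 18634 + 17*14641)/(-104))*(-1/48017) = (3*(-1/104)*(136 - 1771561 + 18634 + 248897))*(-1/48017) = (3*(-1/104)*(-1503894))*(-1/48017) = (2255841/52)*(-1/48017) = -2255841/2496884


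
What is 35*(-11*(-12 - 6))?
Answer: 6930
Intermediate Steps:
35*(-11*(-12 - 6)) = 35*(-11*(-18)) = 35*198 = 6930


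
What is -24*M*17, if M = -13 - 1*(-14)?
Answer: -408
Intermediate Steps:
M = 1 (M = -13 + 14 = 1)
-24*M*17 = -24*1*17 = -24*17 = -408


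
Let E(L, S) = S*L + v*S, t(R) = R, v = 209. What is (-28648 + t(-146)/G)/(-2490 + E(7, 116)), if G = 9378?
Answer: -134330545/105811974 ≈ -1.2695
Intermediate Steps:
E(L, S) = 209*S + L*S (E(L, S) = S*L + 209*S = L*S + 209*S = 209*S + L*S)
(-28648 + t(-146)/G)/(-2490 + E(7, 116)) = (-28648 - 146/9378)/(-2490 + 116*(209 + 7)) = (-28648 - 146*1/9378)/(-2490 + 116*216) = (-28648 - 73/4689)/(-2490 + 25056) = -134330545/4689/22566 = -134330545/4689*1/22566 = -134330545/105811974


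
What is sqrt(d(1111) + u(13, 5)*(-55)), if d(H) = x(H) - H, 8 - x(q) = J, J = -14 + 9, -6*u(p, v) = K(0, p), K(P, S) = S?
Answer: I*sqrt(35238)/6 ≈ 31.286*I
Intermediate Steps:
u(p, v) = -p/6
J = -5
x(q) = 13 (x(q) = 8 - 1*(-5) = 8 + 5 = 13)
d(H) = 13 - H
sqrt(d(1111) + u(13, 5)*(-55)) = sqrt((13 - 1*1111) - 1/6*13*(-55)) = sqrt((13 - 1111) - 13/6*(-55)) = sqrt(-1098 + 715/6) = sqrt(-5873/6) = I*sqrt(35238)/6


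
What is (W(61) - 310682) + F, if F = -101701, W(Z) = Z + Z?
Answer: -412261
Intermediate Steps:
W(Z) = 2*Z
(W(61) - 310682) + F = (2*61 - 310682) - 101701 = (122 - 310682) - 101701 = -310560 - 101701 = -412261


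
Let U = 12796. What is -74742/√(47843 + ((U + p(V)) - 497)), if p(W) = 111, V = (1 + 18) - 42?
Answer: -74742*√60253/60253 ≈ -304.49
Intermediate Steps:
V = -23 (V = 19 - 42 = -23)
-74742/√(47843 + ((U + p(V)) - 497)) = -74742/√(47843 + ((12796 + 111) - 497)) = -74742/√(47843 + (12907 - 497)) = -74742/√(47843 + 12410) = -74742*√60253/60253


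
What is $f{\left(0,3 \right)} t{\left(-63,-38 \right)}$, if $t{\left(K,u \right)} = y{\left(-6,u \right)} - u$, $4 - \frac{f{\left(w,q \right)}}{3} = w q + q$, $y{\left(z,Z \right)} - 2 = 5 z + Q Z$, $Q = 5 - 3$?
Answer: $-198$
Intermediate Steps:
$Q = 2$
$y{\left(z,Z \right)} = 2 + 2 Z + 5 z$ ($y{\left(z,Z \right)} = 2 + \left(5 z + 2 Z\right) = 2 + \left(2 Z + 5 z\right) = 2 + 2 Z + 5 z$)
$f{\left(w,q \right)} = 12 - 3 q - 3 q w$ ($f{\left(w,q \right)} = 12 - 3 \left(w q + q\right) = 12 - 3 \left(q w + q\right) = 12 - 3 \left(q + q w\right) = 12 - \left(3 q + 3 q w\right) = 12 - 3 q - 3 q w$)
$t{\left(K,u \right)} = -28 + u$ ($t{\left(K,u \right)} = \left(2 + 2 u + 5 \left(-6\right)\right) - u = \left(2 + 2 u - 30\right) - u = \left(-28 + 2 u\right) - u = -28 + u$)
$f{\left(0,3 \right)} t{\left(-63,-38 \right)} = \left(12 - 9 - 9 \cdot 0\right) \left(-28 - 38\right) = \left(12 - 9 + 0\right) \left(-66\right) = 3 \left(-66\right) = -198$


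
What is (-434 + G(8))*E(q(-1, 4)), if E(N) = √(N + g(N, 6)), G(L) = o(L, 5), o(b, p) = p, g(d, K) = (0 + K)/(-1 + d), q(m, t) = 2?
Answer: -858*√2 ≈ -1213.4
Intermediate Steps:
g(d, K) = K/(-1 + d)
G(L) = 5
E(N) = √(N + 6/(-1 + N))
(-434 + G(8))*E(q(-1, 4)) = (-434 + 5)*√((6 + 2*(-1 + 2))/(-1 + 2)) = -429*√(6 + 2*1) = -429*√(6 + 2) = -429*2*√2 = -858*√2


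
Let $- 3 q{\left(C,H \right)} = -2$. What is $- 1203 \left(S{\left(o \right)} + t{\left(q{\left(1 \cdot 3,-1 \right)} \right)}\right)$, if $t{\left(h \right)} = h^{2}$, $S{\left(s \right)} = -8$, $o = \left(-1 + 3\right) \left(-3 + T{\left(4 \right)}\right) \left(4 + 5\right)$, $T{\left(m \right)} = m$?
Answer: $\frac{27268}{3} \approx 9089.3$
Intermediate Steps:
$q{\left(C,H \right)} = \frac{2}{3}$ ($q{\left(C,H \right)} = \left(- \frac{1}{3}\right) \left(-2\right) = \frac{2}{3}$)
$o = 18$ ($o = \left(-1 + 3\right) \left(-3 + 4\right) \left(4 + 5\right) = 2 \cdot 1 \cdot 9 = 2 \cdot 9 = 18$)
$- 1203 \left(S{\left(o \right)} + t{\left(q{\left(1 \cdot 3,-1 \right)} \right)}\right) = - 1203 \left(-8 + \left(\frac{2}{3}\right)^{2}\right) = - 1203 \left(-8 + \frac{4}{9}\right) = \left(-1203\right) \left(- \frac{68}{9}\right) = \frac{27268}{3}$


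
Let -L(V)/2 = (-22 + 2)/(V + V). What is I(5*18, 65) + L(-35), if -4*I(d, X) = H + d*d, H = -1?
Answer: -56709/28 ≈ -2025.3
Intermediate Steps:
L(V) = 20/V (L(V) = -2*(-22 + 2)/(V + V) = -(-40)/(2*V) = -(-40)*1/(2*V) = -(-20)/V = 20/V)
I(d, X) = ¼ - d²/4 (I(d, X) = -(-1 + d*d)/4 = -(-1 + d²)/4 = ¼ - d²/4)
I(5*18, 65) + L(-35) = (¼ - (5*18)²/4) + 20/(-35) = (¼ - ¼*90²) + 20*(-1/35) = (¼ - ¼*8100) - 4/7 = (¼ - 2025) - 4/7 = -8099/4 - 4/7 = -56709/28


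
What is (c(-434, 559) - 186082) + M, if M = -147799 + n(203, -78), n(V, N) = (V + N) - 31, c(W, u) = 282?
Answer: -333505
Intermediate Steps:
n(V, N) = -31 + N + V (n(V, N) = (N + V) - 31 = -31 + N + V)
M = -147705 (M = -147799 + (-31 - 78 + 203) = -147799 + 94 = -147705)
(c(-434, 559) - 186082) + M = (282 - 186082) - 147705 = -185800 - 147705 = -333505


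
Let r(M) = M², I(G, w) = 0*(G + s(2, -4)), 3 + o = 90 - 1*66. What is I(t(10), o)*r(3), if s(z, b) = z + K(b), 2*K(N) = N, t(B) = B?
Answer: 0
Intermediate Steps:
K(N) = N/2
s(z, b) = z + b/2
o = 21 (o = -3 + (90 - 1*66) = -3 + (90 - 66) = -3 + 24 = 21)
I(G, w) = 0 (I(G, w) = 0*(G + (2 + (½)*(-4))) = 0*(G + (2 - 2)) = 0*(G + 0) = 0*G = 0)
I(t(10), o)*r(3) = 0*3² = 0*9 = 0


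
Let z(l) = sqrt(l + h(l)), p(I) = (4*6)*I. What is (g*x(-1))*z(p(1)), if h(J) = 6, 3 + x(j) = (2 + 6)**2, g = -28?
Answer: -1708*sqrt(30) ≈ -9355.1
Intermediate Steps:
x(j) = 61 (x(j) = -3 + (2 + 6)**2 = -3 + 8**2 = -3 + 64 = 61)
p(I) = 24*I
z(l) = sqrt(6 + l) (z(l) = sqrt(l + 6) = sqrt(6 + l))
(g*x(-1))*z(p(1)) = (-28*61)*sqrt(6 + 24*1) = -1708*sqrt(6 + 24) = -1708*sqrt(30)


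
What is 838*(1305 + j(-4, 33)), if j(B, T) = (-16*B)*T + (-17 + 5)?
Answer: 2853390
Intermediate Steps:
j(B, T) = -12 - 16*B*T (j(B, T) = -16*B*T - 12 = -12 - 16*B*T)
838*(1305 + j(-4, 33)) = 838*(1305 + (-12 - 16*(-4)*33)) = 838*(1305 + (-12 + 2112)) = 838*(1305 + 2100) = 838*3405 = 2853390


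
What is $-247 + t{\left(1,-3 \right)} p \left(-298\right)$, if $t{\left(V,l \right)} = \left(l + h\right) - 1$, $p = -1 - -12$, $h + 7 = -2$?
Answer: $42367$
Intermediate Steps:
$h = -9$ ($h = -7 - 2 = -9$)
$p = 11$ ($p = -1 + 12 = 11$)
$t{\left(V,l \right)} = -10 + l$ ($t{\left(V,l \right)} = \left(l - 9\right) - 1 = \left(-9 + l\right) - 1 = -10 + l$)
$-247 + t{\left(1,-3 \right)} p \left(-298\right) = -247 + \left(-10 - 3\right) 11 \left(-298\right) = -247 + \left(-13\right) 11 \left(-298\right) = -247 - -42614 = -247 + 42614 = 42367$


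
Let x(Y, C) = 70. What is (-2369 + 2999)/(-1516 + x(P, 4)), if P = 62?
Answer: -105/241 ≈ -0.43568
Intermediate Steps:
(-2369 + 2999)/(-1516 + x(P, 4)) = (-2369 + 2999)/(-1516 + 70) = 630/(-1446) = 630*(-1/1446) = -105/241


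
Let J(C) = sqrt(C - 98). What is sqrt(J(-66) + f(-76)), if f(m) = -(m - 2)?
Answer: sqrt(78 + 2*I*sqrt(41)) ≈ 8.8613 + 0.7226*I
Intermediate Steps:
f(m) = 2 - m (f(m) = -(-2 + m) = 2 - m)
J(C) = sqrt(-98 + C)
sqrt(J(-66) + f(-76)) = sqrt(sqrt(-98 - 66) + (2 - 1*(-76))) = sqrt(sqrt(-164) + (2 + 76)) = sqrt(2*I*sqrt(41) + 78) = sqrt(78 + 2*I*sqrt(41))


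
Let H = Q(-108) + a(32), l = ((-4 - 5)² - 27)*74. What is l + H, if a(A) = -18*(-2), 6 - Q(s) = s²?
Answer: -7626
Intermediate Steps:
Q(s) = 6 - s²
a(A) = 36
l = 3996 (l = ((-9)² - 27)*74 = (81 - 27)*74 = 54*74 = 3996)
H = -11622 (H = (6 - 1*(-108)²) + 36 = (6 - 1*11664) + 36 = (6 - 11664) + 36 = -11658 + 36 = -11622)
l + H = 3996 - 11622 = -7626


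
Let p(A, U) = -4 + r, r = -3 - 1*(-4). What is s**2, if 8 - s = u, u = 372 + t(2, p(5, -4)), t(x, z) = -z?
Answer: 134689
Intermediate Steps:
r = 1 (r = -3 + 4 = 1)
p(A, U) = -3 (p(A, U) = -4 + 1 = -3)
u = 375 (u = 372 - 1*(-3) = 372 + 3 = 375)
s = -367 (s = 8 - 1*375 = 8 - 375 = -367)
s**2 = (-367)**2 = 134689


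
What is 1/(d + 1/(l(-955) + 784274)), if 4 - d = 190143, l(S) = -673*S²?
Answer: -613008551/116556832878590 ≈ -5.2593e-6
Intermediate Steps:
d = -190139 (d = 4 - 1*190143 = 4 - 190143 = -190139)
1/(d + 1/(l(-955) + 784274)) = 1/(-190139 + 1/(-673*(-955)² + 784274)) = 1/(-190139 + 1/(-673*912025 + 784274)) = 1/(-190139 + 1/(-613792825 + 784274)) = 1/(-190139 + 1/(-613008551)) = 1/(-190139 - 1/613008551) = 1/(-116556832878590/613008551) = -613008551/116556832878590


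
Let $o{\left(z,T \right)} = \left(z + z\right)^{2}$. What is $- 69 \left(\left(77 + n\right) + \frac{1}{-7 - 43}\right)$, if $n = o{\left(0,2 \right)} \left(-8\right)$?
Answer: $- \frac{265581}{50} \approx -5311.6$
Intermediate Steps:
$o{\left(z,T \right)} = 4 z^{2}$ ($o{\left(z,T \right)} = \left(2 z\right)^{2} = 4 z^{2}$)
$n = 0$ ($n = 4 \cdot 0^{2} \left(-8\right) = 4 \cdot 0 \left(-8\right) = 0 \left(-8\right) = 0$)
$- 69 \left(\left(77 + n\right) + \frac{1}{-7 - 43}\right) = - 69 \left(\left(77 + 0\right) + \frac{1}{-7 - 43}\right) = - 69 \left(77 + \frac{1}{-50}\right) = - 69 \left(77 - \frac{1}{50}\right) = \left(-69\right) \frac{3849}{50} = - \frac{265581}{50}$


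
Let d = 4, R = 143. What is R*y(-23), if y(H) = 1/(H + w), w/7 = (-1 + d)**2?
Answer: 143/40 ≈ 3.5750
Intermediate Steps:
w = 63 (w = 7*(-1 + 4)**2 = 7*3**2 = 7*9 = 63)
y(H) = 1/(63 + H) (y(H) = 1/(H + 63) = 1/(63 + H))
R*y(-23) = 143/(63 - 23) = 143/40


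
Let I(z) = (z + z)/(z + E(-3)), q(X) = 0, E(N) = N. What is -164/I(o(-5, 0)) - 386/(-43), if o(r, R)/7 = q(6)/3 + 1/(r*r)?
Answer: 242470/301 ≈ 805.55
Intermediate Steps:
o(r, R) = 7/r² (o(r, R) = 7*(0/3 + 1/(r*r)) = 7*(0*(⅓) + r⁻²) = 7*(0 + r⁻²) = 7/r²)
I(z) = 2*z/(-3 + z) (I(z) = (z + z)/(z - 3) = (2*z)/(-3 + z) = 2*z/(-3 + z))
-164/I(o(-5, 0)) - 386/(-43) = -164/(2*(7/(-5)²)/(-3 + 7/(-5)²)) - 386/(-43) = -164/(2*(7*(1/25))/(-3 + 7*(1/25))) - 386*(-1/43) = -164/(2*(7/25)/(-3 + 7/25)) + 386/43 = -164/(2*(7/25)/(-68/25)) + 386/43 = -164/(2*(7/25)*(-25/68)) + 386/43 = -164/(-7/34) + 386/43 = -164*(-34/7) + 386/43 = 5576/7 + 386/43 = 242470/301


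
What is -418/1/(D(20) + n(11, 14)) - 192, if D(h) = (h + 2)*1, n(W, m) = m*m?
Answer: -91316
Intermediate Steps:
n(W, m) = m**2
D(h) = 2 + h (D(h) = (2 + h)*1 = 2 + h)
-418/1/(D(20) + n(11, 14)) - 192 = -418/1/((2 + 20) + 14**2) - 192 = -418/1/(22 + 196) - 192 = -418/1/218 - 192 = -418/(1/218) - 192 = 218*(-418) - 192 = -91124 - 192 = -91316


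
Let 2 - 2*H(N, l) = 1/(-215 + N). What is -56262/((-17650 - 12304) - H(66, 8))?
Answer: 16766076/8926591 ≈ 1.8782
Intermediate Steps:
H(N, l) = 1 - 1/(2*(-215 + N))
-56262/((-17650 - 12304) - H(66, 8)) = -56262/((-17650 - 12304) - (-431/2 + 66)/(-215 + 66)) = -56262/(-29954 - (-299)/((-149)*2)) = -56262/(-29954 - (-1)*(-299)/(149*2)) = -56262/(-29954 - 1*299/298) = -56262/(-29954 - 299/298) = -56262/(-8926591/298) = -56262*(-298/8926591) = 16766076/8926591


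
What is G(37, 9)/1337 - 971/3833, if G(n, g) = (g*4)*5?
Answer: -608287/5124721 ≈ -0.11870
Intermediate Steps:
G(n, g) = 20*g (G(n, g) = (4*g)*5 = 20*g)
G(37, 9)/1337 - 971/3833 = (20*9)/1337 - 971/3833 = 180*(1/1337) - 971*1/3833 = 180/1337 - 971/3833 = -608287/5124721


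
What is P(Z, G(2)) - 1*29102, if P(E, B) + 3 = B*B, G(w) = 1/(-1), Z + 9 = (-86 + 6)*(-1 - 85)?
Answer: -29104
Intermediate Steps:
Z = 6871 (Z = -9 + (-86 + 6)*(-1 - 85) = -9 - 80*(-86) = -9 + 6880 = 6871)
G(w) = -1
P(E, B) = -3 + B² (P(E, B) = -3 + B*B = -3 + B²)
P(Z, G(2)) - 1*29102 = (-3 + (-1)²) - 1*29102 = (-3 + 1) - 29102 = -2 - 29102 = -29104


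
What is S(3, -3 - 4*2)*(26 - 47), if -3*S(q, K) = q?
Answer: 21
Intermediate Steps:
S(q, K) = -q/3
S(3, -3 - 4*2)*(26 - 47) = (-⅓*3)*(26 - 47) = -1*(-21) = 21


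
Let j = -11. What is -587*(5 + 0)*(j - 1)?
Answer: 35220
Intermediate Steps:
-587*(5 + 0)*(j - 1) = -587*(5 + 0)*(-11 - 1) = -2935*(-12) = -587*(-60) = 35220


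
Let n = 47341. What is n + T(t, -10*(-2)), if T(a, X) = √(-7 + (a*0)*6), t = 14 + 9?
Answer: 47341 + I*√7 ≈ 47341.0 + 2.6458*I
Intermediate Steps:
t = 23
T(a, X) = I*√7 (T(a, X) = √(-7 + 0*6) = √(-7 + 0) = √(-7) = I*√7)
n + T(t, -10*(-2)) = 47341 + I*√7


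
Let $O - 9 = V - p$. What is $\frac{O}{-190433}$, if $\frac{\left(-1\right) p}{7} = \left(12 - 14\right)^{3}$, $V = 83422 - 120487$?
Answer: $\frac{37112}{190433} \approx 0.19488$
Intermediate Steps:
$V = -37065$
$p = 56$ ($p = - 7 \left(12 - 14\right)^{3} = - 7 \left(-2\right)^{3} = \left(-7\right) \left(-8\right) = 56$)
$O = -37112$ ($O = 9 - 37121 = -37112$)
$\frac{O}{-190433} = - \frac{37112}{-190433} = \left(-37112\right) \left(- \frac{1}{190433}\right) = \frac{37112}{190433}$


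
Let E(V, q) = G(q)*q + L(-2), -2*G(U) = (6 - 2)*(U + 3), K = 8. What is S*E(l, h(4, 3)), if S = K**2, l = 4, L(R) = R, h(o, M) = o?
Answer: -3712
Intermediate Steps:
G(U) = -6 - 2*U (G(U) = -(6 - 2)*(U + 3)/2 = -2*(3 + U) = -(12 + 4*U)/2 = -6 - 2*U)
E(V, q) = -2 + q*(-6 - 2*q) (E(V, q) = (-6 - 2*q)*q - 2 = q*(-6 - 2*q) - 2 = -2 + q*(-6 - 2*q))
S = 64 (S = 8**2 = 64)
S*E(l, h(4, 3)) = 64*(-2 - 2*4*(3 + 4)) = 64*(-2 - 2*4*7) = 64*(-2 - 56) = 64*(-58) = -3712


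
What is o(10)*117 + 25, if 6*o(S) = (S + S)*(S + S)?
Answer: 7825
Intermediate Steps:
o(S) = 2*S²/3 (o(S) = ((S + S)*(S + S))/6 = ((2*S)*(2*S))/6 = (4*S²)/6 = 2*S²/3)
o(10)*117 + 25 = ((⅔)*10²)*117 + 25 = ((⅔)*100)*117 + 25 = (200/3)*117 + 25 = 7800 + 25 = 7825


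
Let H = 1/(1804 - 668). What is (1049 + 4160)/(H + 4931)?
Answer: 5917424/5601617 ≈ 1.0564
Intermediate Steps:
H = 1/1136 ≈ 0.00088028
(1049 + 4160)/(H + 4931) = (1049 + 4160)/(1/1136 + 4931) = 5209/(5601617/1136) = 5209*(1136/5601617) = 5917424/5601617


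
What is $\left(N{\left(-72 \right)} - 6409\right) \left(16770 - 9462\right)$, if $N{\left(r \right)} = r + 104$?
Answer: $-46603116$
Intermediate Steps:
$N{\left(r \right)} = 104 + r$
$\left(N{\left(-72 \right)} - 6409\right) \left(16770 - 9462\right) = \left(\left(104 - 72\right) - 6409\right) \left(16770 - 9462\right) = \left(32 - 6409\right) 7308 = \left(-6377\right) 7308 = -46603116$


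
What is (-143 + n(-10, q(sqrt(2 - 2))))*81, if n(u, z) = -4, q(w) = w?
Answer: -11907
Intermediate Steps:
(-143 + n(-10, q(sqrt(2 - 2))))*81 = (-143 - 4)*81 = -147*81 = -11907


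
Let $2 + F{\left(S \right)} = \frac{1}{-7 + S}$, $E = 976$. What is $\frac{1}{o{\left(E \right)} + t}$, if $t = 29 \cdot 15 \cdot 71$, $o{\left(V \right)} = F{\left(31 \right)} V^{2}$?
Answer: $- \frac{3}{5503729} \approx -5.4508 \cdot 10^{-7}$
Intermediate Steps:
$F{\left(S \right)} = -2 + \frac{1}{-7 + S}$
$o{\left(V \right)} = - \frac{47 V^{2}}{24}$ ($o{\left(V \right)} = \frac{15 - 62}{-7 + 31} V^{2} = \frac{15 - 62}{24} V^{2} = \frac{1}{24} \left(-47\right) V^{2} = - \frac{47 V^{2}}{24}$)
$t = 30885$ ($t = 435 \cdot 71 = 30885$)
$\frac{1}{o{\left(E \right)} + t} = \frac{1}{- \frac{47 \cdot 976^{2}}{24} + 30885} = \frac{1}{\left(- \frac{47}{24}\right) 952576 + 30885} = \frac{1}{- \frac{5596384}{3} + 30885} = \frac{1}{- \frac{5503729}{3}} = - \frac{3}{5503729}$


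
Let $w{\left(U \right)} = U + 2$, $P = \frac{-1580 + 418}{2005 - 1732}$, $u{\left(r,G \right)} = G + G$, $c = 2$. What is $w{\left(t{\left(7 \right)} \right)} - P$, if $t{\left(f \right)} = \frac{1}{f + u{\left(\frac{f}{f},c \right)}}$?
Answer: $\frac{2723}{429} \approx 6.3473$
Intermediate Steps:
$u{\left(r,G \right)} = 2 G$
$t{\left(f \right)} = \frac{1}{4 + f}$ ($t{\left(f \right)} = \frac{1}{f + 2 \cdot 2} = \frac{1}{f + 4} = \frac{1}{4 + f}$)
$P = - \frac{166}{39}$ ($P = - \frac{1162}{273} = \left(-1162\right) \frac{1}{273} = - \frac{166}{39} \approx -4.2564$)
$w{\left(U \right)} = 2 + U$
$w{\left(t{\left(7 \right)} \right)} - P = \left(2 + \frac{1}{4 + 7}\right) - - \frac{166}{39} = \left(2 + \frac{1}{11}\right) + \frac{166}{39} = \frac{23}{11} + \frac{166}{39} = \frac{2723}{429}$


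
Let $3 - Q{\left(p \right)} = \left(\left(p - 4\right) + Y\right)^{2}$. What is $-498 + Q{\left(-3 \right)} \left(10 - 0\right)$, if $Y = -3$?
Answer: $-1468$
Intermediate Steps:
$Q{\left(p \right)} = 3 - \left(-7 + p\right)^{2}$ ($Q{\left(p \right)} = 3 - \left(\left(p - 4\right) - 3\right)^{2} = 3 - \left(\left(-4 + p\right) - 3\right)^{2} = 3 - \left(-7 + p\right)^{2}$)
$-498 + Q{\left(-3 \right)} \left(10 - 0\right) = -498 + \left(3 - \left(-7 - 3\right)^{2}\right) \left(10 - 0\right) = -498 + \left(3 - \left(-10\right)^{2}\right) \left(10 + 0\right) = -498 + \left(3 - 100\right) 10 = -498 - 970 = -1468$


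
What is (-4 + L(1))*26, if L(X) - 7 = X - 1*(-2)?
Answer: 156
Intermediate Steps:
L(X) = 9 + X (L(X) = 7 + (X - 1*(-2)) = 7 + (X + 2) = 7 + (2 + X) = 9 + X)
(-4 + L(1))*26 = (-4 + (9 + 1))*26 = (-4 + 10)*26 = 6*26 = 156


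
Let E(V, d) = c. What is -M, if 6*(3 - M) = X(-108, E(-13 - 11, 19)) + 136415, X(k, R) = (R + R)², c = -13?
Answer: 45691/2 ≈ 22846.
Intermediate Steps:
E(V, d) = -13
X(k, R) = 4*R² (X(k, R) = (2*R)² = 4*R²)
M = -45691/2 (M = 3 - (4*(-13)² + 136415)/6 = 3 - (4*169 + 136415)/6 = 3 - (676 + 136415)/6 = 3 - ⅙*137091 = 3 - 45697/2 = -45691/2 ≈ -22846.)
-M = -1*(-45691/2) = 45691/2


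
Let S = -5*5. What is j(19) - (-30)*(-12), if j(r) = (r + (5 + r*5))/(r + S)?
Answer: -2279/6 ≈ -379.83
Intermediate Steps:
S = -25
j(r) = (5 + 6*r)/(-25 + r) (j(r) = (r + (5 + r*5))/(r - 25) = (r + (5 + 5*r))/(-25 + r) = (5 + 6*r)/(-25 + r))
j(19) - (-30)*(-12) = (5 + 6*19)/(-25 + 19) - (-30)*(-12) = (5 + 114)/(-6) - 1*360 = -1/6*119 - 360 = -119/6 - 360 = -2279/6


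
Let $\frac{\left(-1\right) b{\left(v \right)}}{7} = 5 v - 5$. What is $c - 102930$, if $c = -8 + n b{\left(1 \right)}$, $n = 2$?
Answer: $-102938$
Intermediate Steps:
$b{\left(v \right)} = 35 - 35 v$ ($b{\left(v \right)} = - 7 \left(5 v - 5\right) = - 7 \left(-5 + 5 v\right) = 35 - 35 v$)
$c = -8$ ($c = -8 + 2 \left(35 - 35\right) = -8 + 2 \cdot 0 = -8 + 0 = -8$)
$c - 102930 = -8 - 102930 = -102938$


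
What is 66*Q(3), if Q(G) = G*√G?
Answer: 198*√3 ≈ 342.95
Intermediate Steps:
Q(G) = G^(3/2)
66*Q(3) = 66*3^(3/2) = 66*(3*√3) = 198*√3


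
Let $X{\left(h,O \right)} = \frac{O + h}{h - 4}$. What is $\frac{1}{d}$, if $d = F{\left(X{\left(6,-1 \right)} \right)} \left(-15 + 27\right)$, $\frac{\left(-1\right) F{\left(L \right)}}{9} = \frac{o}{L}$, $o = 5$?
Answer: $- \frac{1}{216} \approx -0.0046296$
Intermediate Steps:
$X{\left(h,O \right)} = \frac{O + h}{-4 + h}$
$F{\left(L \right)} = - \frac{45}{L}$ ($F{\left(L \right)} = - 9 \frac{5}{L} = - \frac{45}{L}$)
$d = -216$ ($d = - \frac{45}{\frac{1}{-4 + 6} \left(-1 + 6\right)} \left(-15 + 27\right) = - \frac{45}{\frac{1}{2} \cdot 5} \cdot 12 = - \frac{45}{\frac{5}{2}} \cdot 12 = \left(-45\right) \frac{2}{5} \cdot 12 = \left(-18\right) 12 = -216$)
$\frac{1}{d} = \frac{1}{-216} = - \frac{1}{216}$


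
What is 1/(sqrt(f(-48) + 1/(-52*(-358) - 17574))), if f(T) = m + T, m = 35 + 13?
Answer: sqrt(1042) ≈ 32.280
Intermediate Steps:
m = 48
f(T) = 48 + T
1/(sqrt(f(-48) + 1/(-52*(-358) - 17574))) = 1/(sqrt((48 - 48) + 1/(-52*(-358) - 17574))) = 1/(sqrt(0 + 1/(18616 - 17574))) = 1/(sqrt(0 + 1/1042)) = 1/(sqrt(1/1042)) = 1/(sqrt(1042)/1042) = sqrt(1042)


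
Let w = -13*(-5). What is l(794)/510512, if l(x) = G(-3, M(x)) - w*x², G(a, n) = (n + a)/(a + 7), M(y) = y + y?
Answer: -163911775/2042048 ≈ -80.268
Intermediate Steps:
M(y) = 2*y
G(a, n) = (a + n)/(7 + a)
w = 65
l(x) = -¾ + x/2 - 65*x² (l(x) = (-3 + 2*x)/(7 - 3) - 65*x² = (-3 + 2*x)/4 - 65*x² = (-¾ + x/2) - 65*x² = -¾ + x/2 - 65*x²)
l(794)/510512 = (-¾ + (½)*794 - 65*794²)/510512 = (-¾ + 397 - 65*630436)*(1/510512) = (-¾ + 397 - 40978340)*(1/510512) = -163911775/4*1/510512 = -163911775/2042048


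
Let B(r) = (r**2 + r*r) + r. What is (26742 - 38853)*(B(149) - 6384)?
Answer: -462240537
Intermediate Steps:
B(r) = r + 2*r**2 (B(r) = (r**2 + r**2) + r = 2*r**2 + r = r + 2*r**2)
(26742 - 38853)*(B(149) - 6384) = (26742 - 38853)*(149*(1 + 2*149) - 6384) = -12111*(149*(1 + 298) - 6384) = -12111*(149*299 - 6384) = -12111*(44551 - 6384) = -12111*38167 = -462240537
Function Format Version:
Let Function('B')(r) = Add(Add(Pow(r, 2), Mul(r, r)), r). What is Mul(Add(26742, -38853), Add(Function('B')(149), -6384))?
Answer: -462240537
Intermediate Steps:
Function('B')(r) = Add(r, Mul(2, Pow(r, 2))) (Function('B')(r) = Add(Add(Pow(r, 2), Pow(r, 2)), r) = Add(Mul(2, Pow(r, 2)), r) = Add(r, Mul(2, Pow(r, 2))))
Mul(Add(26742, -38853), Add(Function('B')(149), -6384)) = Mul(Add(26742, -38853), Add(Mul(149, Add(1, Mul(2, 149))), -6384)) = Mul(-12111, Add(Mul(149, Add(1, 298)), -6384)) = Mul(-12111, Add(Mul(149, 299), -6384)) = Mul(-12111, Add(44551, -6384)) = Mul(-12111, 38167) = -462240537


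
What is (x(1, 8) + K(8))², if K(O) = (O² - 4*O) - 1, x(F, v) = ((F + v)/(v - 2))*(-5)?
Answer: 2209/4 ≈ 552.25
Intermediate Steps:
x(F, v) = -5*(F + v)/(-2 + v) (x(F, v) = ((F + v)/(-2 + v))*(-5) = -5*(F + v)/(-2 + v))
K(O) = -1 + O² - 4*O
(x(1, 8) + K(8))² = (5*(-1*1 - 1*8)/(-2 + 8) + (-1 + 8² - 4*8))² = (5*(-1 - 8)/6 + (-1 + 64 - 32))² = (5*(⅙)*(-9) + 31)² = (-15/2 + 31)² = (47/2)² = 2209/4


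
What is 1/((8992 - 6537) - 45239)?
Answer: -1/42784 ≈ -2.3373e-5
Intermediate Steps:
1/((8992 - 6537) - 45239) = 1/(2455 - 45239) = 1/(-42784) = -1/42784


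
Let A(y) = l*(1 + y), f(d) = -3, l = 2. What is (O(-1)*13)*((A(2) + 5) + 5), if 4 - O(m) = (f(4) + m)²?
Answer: -2496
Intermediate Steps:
O(m) = 4 - (-3 + m)²
A(y) = 2 + 2*y (A(y) = 2*(1 + y) = 2 + 2*y)
(O(-1)*13)*((A(2) + 5) + 5) = ((4 - (-3 - 1)²)*13)*(((2 + 2*2) + 5) + 5) = ((4 - 1*(-4)²)*13)*(((2 + 4) + 5) + 5) = ((4 - 1*16)*13)*((6 + 5) + 5) = ((4 - 16)*13)*(11 + 5) = -12*13*16 = -156*16 = -2496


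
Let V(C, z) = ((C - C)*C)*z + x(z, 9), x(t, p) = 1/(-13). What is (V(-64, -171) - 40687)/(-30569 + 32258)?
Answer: -528932/21957 ≈ -24.089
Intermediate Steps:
x(t, p) = -1/13
V(C, z) = -1/13 (V(C, z) = ((C - C)*C)*z - 1/13 = (0*C)*z - 1/13 = 0*z - 1/13 = 0 - 1/13 = -1/13)
(V(-64, -171) - 40687)/(-30569 + 32258) = (-1/13 - 40687)/(-30569 + 32258) = -528932/13/1689 = -528932/13*1/1689 = -528932/21957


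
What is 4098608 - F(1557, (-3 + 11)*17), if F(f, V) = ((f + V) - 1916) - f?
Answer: 4100388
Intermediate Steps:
F(f, V) = -1916 + V (F(f, V) = ((V + f) - 1916) - f = (-1916 + V + f) - f = -1916 + V)
4098608 - F(1557, (-3 + 11)*17) = 4098608 - (-1916 + (-3 + 11)*17) = 4098608 - (-1916 + 8*17) = 4098608 - (-1916 + 136) = 4098608 - 1*(-1780) = 4098608 + 1780 = 4100388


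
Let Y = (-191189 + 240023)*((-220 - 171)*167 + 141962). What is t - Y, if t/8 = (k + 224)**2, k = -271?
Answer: -3743840938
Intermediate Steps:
t = 17672 (t = 8*(-271 + 224)**2 = 8*(-47)**2 = 8*2209 = 17672)
Y = 3743858610 (Y = 48834*(-391*167 + 141962) = 48834*(-65297 + 141962) = 48834*76665 = 3743858610)
t - Y = 17672 - 1*3743858610 = 17672 - 3743858610 = -3743840938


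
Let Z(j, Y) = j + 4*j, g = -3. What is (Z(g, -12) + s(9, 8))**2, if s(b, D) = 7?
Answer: 64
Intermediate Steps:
Z(j, Y) = 5*j
(Z(g, -12) + s(9, 8))**2 = (5*(-3) + 7)**2 = (-15 + 7)**2 = (-8)**2 = 64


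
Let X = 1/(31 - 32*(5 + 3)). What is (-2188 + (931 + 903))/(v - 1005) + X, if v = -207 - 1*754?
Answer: 38842/221175 ≈ 0.17562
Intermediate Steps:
v = -961 (v = -207 - 754 = -961)
X = -1/225 (X = 1/(31 - 32*8) = 1/(31 - 16*16) = 1/(31 - 256) = 1/(-225) = -1/225 ≈ -0.0044444)
(-2188 + (931 + 903))/(v - 1005) + X = (-2188 + (931 + 903))/(-961 - 1005) - 1/225 = (-2188 + 1834)/(-1966) - 1/225 = -354*(-1/1966) - 1/225 = 177/983 - 1/225 = 38842/221175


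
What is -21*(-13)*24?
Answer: 6552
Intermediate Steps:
-21*(-13)*24 = 273*24 = 6552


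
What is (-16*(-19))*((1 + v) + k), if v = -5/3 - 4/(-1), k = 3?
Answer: 5776/3 ≈ 1925.3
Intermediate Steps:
v = 7/3 (v = -5*1/3 - 4*(-1) = -5/3 + 4 = 7/3 ≈ 2.3333)
(-16*(-19))*((1 + v) + k) = (-16*(-19))*((1 + 7/3) + 3) = 304*(10/3 + 3) = 304*(19/3) = 5776/3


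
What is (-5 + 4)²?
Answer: 1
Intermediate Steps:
(-5 + 4)² = (-1)² = 1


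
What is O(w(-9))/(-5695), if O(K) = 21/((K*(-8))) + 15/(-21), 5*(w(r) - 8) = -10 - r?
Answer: 9/48776 ≈ 0.00018452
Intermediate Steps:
w(r) = 6 - r/5 (w(r) = 8 + (-10 - r)/5 = 8 + (-2 - r/5) = 6 - r/5)
O(K) = -5/7 - 21/(8*K) (O(K) = 21/((-8*K)) + 15*(-1/21) = 21*(-1/(8*K)) - 5/7 = -21/(8*K) - 5/7 = -5/7 - 21/(8*K))
O(w(-9))/(-5695) = ((-147 - 40*(6 - ⅕*(-9)))/(56*(6 - ⅕*(-9))))/(-5695) = ((-147 - 40*(6 + 9/5))/(56*(6 + 9/5)))*(-1/5695) = ((-147 - 40*39/5)/(56*(39/5)))*(-1/5695) = ((1/56)*(5/39)*(-147 - 312))*(-1/5695) = ((1/56)*(5/39)*(-459))*(-1/5695) = -765/728*(-1/5695) = 9/48776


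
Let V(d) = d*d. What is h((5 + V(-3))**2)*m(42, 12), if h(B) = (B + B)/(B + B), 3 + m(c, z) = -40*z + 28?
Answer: -455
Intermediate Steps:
V(d) = d**2
m(c, z) = 25 - 40*z (m(c, z) = -3 + (-40*z + 28) = -3 + (28 - 40*z) = 25 - 40*z)
h(B) = 1 (h(B) = (2*B)/((2*B)) = (2*B)*(1/(2*B)) = 1)
h((5 + V(-3))**2)*m(42, 12) = 1*(25 - 40*12) = 1*(25 - 480) = 1*(-455) = -455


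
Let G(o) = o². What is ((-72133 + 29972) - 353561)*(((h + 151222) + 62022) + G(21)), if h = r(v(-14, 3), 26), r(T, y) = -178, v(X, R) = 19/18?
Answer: -84489417054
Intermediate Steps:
v(X, R) = 19/18 (v(X, R) = 19*(1/18) = 19/18)
h = -178
((-72133 + 29972) - 353561)*(((h + 151222) + 62022) + G(21)) = ((-72133 + 29972) - 353561)*(((-178 + 151222) + 62022) + 21²) = (-42161 - 353561)*((151044 + 62022) + 441) = -395722*(213066 + 441) = -395722*213507 = -84489417054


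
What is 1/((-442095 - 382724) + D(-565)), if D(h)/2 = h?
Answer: -1/825949 ≈ -1.2107e-6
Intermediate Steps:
D(h) = 2*h
1/((-442095 - 382724) + D(-565)) = 1/((-442095 - 382724) + 2*(-565)) = 1/(-824819 - 1130) = 1/(-825949) = -1/825949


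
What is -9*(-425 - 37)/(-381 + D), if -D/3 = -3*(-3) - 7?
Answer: -462/43 ≈ -10.744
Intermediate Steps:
D = -6 (D = -3*(-3*(-3) - 7) = -3*(9 - 7) = -3*2 = -6)
-9*(-425 - 37)/(-381 + D) = -9*(-425 - 37)/(-381 - 6) = -(-4158)/(-387) = -(-4158)*(-1)/387 = -9*154/129 = -462/43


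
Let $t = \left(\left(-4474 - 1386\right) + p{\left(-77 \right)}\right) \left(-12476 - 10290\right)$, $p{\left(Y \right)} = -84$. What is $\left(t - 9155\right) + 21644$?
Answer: $135333593$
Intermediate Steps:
$t = 135321104$ ($t = \left(\left(-4474 - 1386\right) - 84\right) \left(-12476 - 10290\right) = \left(\left(-4474 - 1386\right) - 84\right) \left(-22766\right) = \left(-5860 - 84\right) \left(-22766\right) = \left(-5944\right) \left(-22766\right) = 135321104$)
$\left(t - 9155\right) + 21644 = \left(135321104 - 9155\right) + 21644 = 135311949 + 21644 = 135333593$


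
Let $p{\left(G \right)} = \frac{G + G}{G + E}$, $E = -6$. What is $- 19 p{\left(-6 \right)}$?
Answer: $-19$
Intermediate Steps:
$p{\left(G \right)} = \frac{2 G}{-6 + G}$ ($p{\left(G \right)} = \frac{G + G}{G - 6} = \frac{2 G}{-6 + G}$)
$- 19 p{\left(-6 \right)} = - 19 \cdot 2 \left(-6\right) \frac{1}{-6 - 6} = - 19 \cdot 2 \left(-6\right) \frac{1}{-12} = - 19 \cdot 2 \left(-6\right) \left(- \frac{1}{12}\right) = \left(-19\right) 1 = -19$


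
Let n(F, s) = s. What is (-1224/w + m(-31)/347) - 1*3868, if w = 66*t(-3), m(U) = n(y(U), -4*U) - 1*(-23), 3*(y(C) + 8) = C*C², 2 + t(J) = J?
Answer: -73741907/19085 ≈ -3863.9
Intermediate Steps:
t(J) = -2 + J
y(C) = -8 + C³/3 (y(C) = -8 + (C*C²)/3 = -8 + C³/3)
m(U) = 23 - 4*U (m(U) = -4*U - 1*(-23) = -4*U + 23 = 23 - 4*U)
w = -330 (w = 66*(-2 - 3) = 66*(-5) = -330)
(-1224/w + m(-31)/347) - 1*3868 = (-1224/(-330) + (23 - 4*(-31))/347) - 1*3868 = (-1224*(-1/330) + (23 + 124)*(1/347)) - 3868 = (204/55 + 147*(1/347)) - 3868 = (204/55 + 147/347) - 3868 = 78873/19085 - 3868 = -73741907/19085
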